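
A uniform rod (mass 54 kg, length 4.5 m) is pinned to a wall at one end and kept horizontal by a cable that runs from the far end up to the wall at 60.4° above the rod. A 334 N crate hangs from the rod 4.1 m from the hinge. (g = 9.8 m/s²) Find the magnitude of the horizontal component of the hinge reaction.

Take torques about the hinge: T sin 60.4° · 4.5 = 54×9.8×2.25 + 334×4.1 = 2560.1 N·m.
So T = 2560.1 / (0.8695 × 4.5) = 654.3 N.
ΣF_x = 0: H_x = T cos 60.4° = 323.19 N.

H_x ≈ 323 N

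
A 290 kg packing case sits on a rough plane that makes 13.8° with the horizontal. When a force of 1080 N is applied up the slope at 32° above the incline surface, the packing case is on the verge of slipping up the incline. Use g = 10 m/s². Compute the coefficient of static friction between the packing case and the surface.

On the verge of sliding up the incline, friction is at its maximum μN and acts down the slope.
Perpendicular to incline: N = W cos 13.8° − P sin 32° = 2816 − 572.3 = 2244 N.
Along incline: P cos 32° − μN = W sin 13.8° → μ = −(W sin 13.8° − P cos 32°) / N = 0.09989.

μ ≈ 0.0999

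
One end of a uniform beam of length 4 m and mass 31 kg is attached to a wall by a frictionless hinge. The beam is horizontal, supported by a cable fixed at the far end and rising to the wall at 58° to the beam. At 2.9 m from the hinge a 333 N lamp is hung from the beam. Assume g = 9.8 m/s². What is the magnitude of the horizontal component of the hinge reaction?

Take torques about the hinge: T sin 58° · 4 = 31×9.8×2 + 333×2.9 = 1573.3 N·m.
So T = 1573.3 / (0.8480 × 4) = 463.8 N.
ΣF_x = 0: H_x = T cos 58° = 245.78 N.

H_x ≈ 246 N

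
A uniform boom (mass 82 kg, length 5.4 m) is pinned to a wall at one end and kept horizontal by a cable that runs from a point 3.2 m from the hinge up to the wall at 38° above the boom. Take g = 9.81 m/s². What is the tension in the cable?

Take torques about the hinge: T sin 38° · 3.2 = 82×9.81×2.7 = 2171.9 N·m.
So T = 2171.9 / (0.6157 × 3.2) = 1102.4 N.

T ≈ 1100 N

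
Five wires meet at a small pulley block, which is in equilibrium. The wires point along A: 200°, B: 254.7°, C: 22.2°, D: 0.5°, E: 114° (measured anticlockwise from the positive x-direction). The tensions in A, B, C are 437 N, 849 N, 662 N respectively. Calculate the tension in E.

T_E ≈ 783 N

Resolve: ΣF_x = 437 cos 200° + 849 cos 254.7° + 662 cos 22.2° + T_D cos 0.5° + T_E cos 114° = 0.
        ΣF_y = 437 sin 200° + 849 sin 254.7° + 662 sin 22.2° + T_D sin 0.5° + T_E sin 114° = 0.
The known terms sum to (-21.75, -718.2) N, so 1.0000 T_D − 0.4067 T_E = 21.75 and 0.0087 T_D + 0.9135 T_E = 718.2.
Solving simultaneously: T_D = 340.2 N, T_E = 783 N.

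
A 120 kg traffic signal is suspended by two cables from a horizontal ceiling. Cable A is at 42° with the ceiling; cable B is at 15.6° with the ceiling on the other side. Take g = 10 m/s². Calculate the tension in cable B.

T_B ≈ 1060 N

Weight W = 120 × 10 = 1200 N acts straight down.
Horizontal: T_A cos 42° = T_B cos 15.6°  →  T_A = 1.296 T_B.
Vertical: T_A sin 42° + T_B sin 15.6° = 1200.
Substituting the horizontal relation into the vertical equation gives 1.136 T_B = 1200, so T_B = 1056 N.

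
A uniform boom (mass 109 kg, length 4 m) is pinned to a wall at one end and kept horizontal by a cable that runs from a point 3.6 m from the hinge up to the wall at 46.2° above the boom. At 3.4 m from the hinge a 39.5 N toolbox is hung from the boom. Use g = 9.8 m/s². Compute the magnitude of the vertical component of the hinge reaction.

|H_y| ≈ 477 N

Take torques about the hinge: T sin 46.2° · 3.6 = 109×9.8×2 + 39.5×3.4 = 2270.7 N·m.
So T = 2270.7 / (0.7218 × 3.6) = 873.91 N.
ΣF_y = 0: H_y = (109×9.8 + 39.5) − T sin 46.2° = 1107.7 − 630.75 = 476.95 N.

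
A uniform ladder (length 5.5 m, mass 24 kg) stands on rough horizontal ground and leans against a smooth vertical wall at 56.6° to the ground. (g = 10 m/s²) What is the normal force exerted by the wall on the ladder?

N_wall ≈ 79.1 N

Torques about the foot: N_wall · 5.5 sin 56.6° = 24×10×2.75 cos 56.6° → N_wall = 79.125 N.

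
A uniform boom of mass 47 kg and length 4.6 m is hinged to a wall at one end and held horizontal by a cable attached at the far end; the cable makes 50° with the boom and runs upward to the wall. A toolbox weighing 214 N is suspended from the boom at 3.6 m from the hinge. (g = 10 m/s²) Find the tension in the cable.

Take torques about the hinge: T sin 50° · 4.6 = 47×10×2.3 + 214×3.6 = 1851.4 N·m.
So T = 1851.4 / (0.7660 × 4.6) = 525.4 N.

T ≈ 525 N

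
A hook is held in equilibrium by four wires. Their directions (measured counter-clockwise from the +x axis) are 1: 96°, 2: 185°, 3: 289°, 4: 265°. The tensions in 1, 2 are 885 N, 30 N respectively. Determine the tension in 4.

Resolve: ΣF_x = 885 cos 96° + 30 cos 185° + T_3 cos 289° + T_4 cos 265° = 0.
        ΣF_y = 885 sin 96° + 30 sin 185° + T_3 sin 289° + T_4 sin 265° = 0.
The known terms sum to (-122.4, 877.5) N, so 0.3256 T_3 − 0.0872 T_4 = 122.4 and -0.9455 T_3 − 0.9962 T_4 = -877.5.
Solving simultaneously: T_3 = 487.8 N, T_4 = 417.9 N.

T_4 ≈ 418 N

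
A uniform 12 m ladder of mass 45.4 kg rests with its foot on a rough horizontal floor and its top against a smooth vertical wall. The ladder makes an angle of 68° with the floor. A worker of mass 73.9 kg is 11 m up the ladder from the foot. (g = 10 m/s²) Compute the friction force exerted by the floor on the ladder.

f ≈ 365 N

Torques about the foot: N_wall · 12 sin 68° = 45.4×10×6 cos 68° + 73.9×10×11 cos 68° → N_wall = 365.41 N.
ΣF_x = 0: f_floor = N_wall = 365.41 N.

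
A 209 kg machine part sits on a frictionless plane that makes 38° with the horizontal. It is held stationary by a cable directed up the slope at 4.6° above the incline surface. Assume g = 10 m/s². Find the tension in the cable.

T ≈ 1290 N

Take axes along and perpendicular to the incline. Weight components: W sin 38° = 1287 N down-slope, W cos 38° = 1647 N into the surface.
Along incline: T cos 4.6° = W sin 38° → T = 1291 N.
Perpendicular: N = W cos 38° − T sin 4.6° = 1543 N.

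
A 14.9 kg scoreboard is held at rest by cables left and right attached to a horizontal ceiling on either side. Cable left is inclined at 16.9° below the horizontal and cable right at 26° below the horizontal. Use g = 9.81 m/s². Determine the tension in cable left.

Weight W = 14.9 × 9.81 = 146.2 N acts straight down.
Horizontal: T_left cos 16.9° = T_right cos 26°  →  T_right = 1.065 T_left.
Vertical: T_left sin 16.9° + T_right sin 26° = 146.2.
Substituting the horizontal relation into the vertical equation gives 0.7574 T_left = 146.2, so T_left = 193 N.

T_left ≈ 193 N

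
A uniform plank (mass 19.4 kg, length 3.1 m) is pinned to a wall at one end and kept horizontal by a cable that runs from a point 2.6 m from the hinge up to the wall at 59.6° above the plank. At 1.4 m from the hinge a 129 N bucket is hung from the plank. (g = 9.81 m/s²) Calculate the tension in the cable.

Take torques about the hinge: T sin 59.6° · 2.6 = 19.4×9.81×1.55 + 129×1.4 = 475.59 N·m.
So T = 475.59 / (0.8625 × 2.6) = 212.08 N.

T ≈ 212 N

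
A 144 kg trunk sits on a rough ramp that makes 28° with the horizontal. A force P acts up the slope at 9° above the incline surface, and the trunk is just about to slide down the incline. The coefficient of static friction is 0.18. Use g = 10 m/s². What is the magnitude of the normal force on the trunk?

N ≈ 1200 N

On the verge of sliding down the incline, friction equals μN and acts up the slope.
Perpendicular: N + P sin 9° = W cos 28° = 1271 N.
Along incline: P cos 9° + μN = W sin 28° with W sin 28° = 676 N.
Solving the pair for P and N: P = 466 N, N = 1199 N (and f = μN = 215.7 N).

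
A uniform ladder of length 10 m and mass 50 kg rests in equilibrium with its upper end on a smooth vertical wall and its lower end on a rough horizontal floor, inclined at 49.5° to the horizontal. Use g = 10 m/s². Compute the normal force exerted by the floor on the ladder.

N_floor ≈ 500 N

ΣF_y = 0: N_floor = 50×10 = 500 N.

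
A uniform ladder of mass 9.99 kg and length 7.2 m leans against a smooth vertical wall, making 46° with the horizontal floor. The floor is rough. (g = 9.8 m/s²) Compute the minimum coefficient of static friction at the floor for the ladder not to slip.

ΣF_y = 0: N_floor = 9.99×9.8 = 97.902 N.
Torques about the foot: N_wall · 7.2 sin 46° = 9.99×9.8×3.6 cos 46° → N_wall = 47.271 N.
ΣF_x = 0: f_floor = N_wall = 47.271 N.
μ_min = f_floor / N_floor = 47.271 / 97.902 = 0.4828.

μ_min ≈ 0.483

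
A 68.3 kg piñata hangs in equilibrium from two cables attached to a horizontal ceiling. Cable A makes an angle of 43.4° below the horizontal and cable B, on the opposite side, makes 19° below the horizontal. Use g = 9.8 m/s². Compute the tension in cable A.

T_A ≈ 714 N

Weight W = 68.3 × 9.8 = 669.3 N acts straight down.
Horizontal: T_A cos 43.4° = T_B cos 19°  →  T_B = 0.7684 T_A.
Vertical: T_A sin 43.4° + T_B sin 19° = 669.3.
Substituting the horizontal relation into the vertical equation gives 0.9373 T_A = 669.3, so T_A = 714.1 N.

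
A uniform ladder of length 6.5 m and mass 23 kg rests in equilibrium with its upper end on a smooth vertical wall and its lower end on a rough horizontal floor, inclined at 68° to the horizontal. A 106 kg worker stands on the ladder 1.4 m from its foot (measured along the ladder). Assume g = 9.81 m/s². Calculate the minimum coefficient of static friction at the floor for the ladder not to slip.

μ_min ≈ 0.108

ΣF_y = 0: N_floor = 23×9.81 + 106×9.81 = 1265.5 N.
Torques about the foot: N_wall · 6.5 sin 68° = 23×9.81×3.25 cos 68° + 106×9.81×1.4 cos 68° → N_wall = 136.07 N.
ΣF_x = 0: f_floor = N_wall = 136.07 N.
μ_min = f_floor / N_floor = 136.07 / 1265.5 = 0.1075.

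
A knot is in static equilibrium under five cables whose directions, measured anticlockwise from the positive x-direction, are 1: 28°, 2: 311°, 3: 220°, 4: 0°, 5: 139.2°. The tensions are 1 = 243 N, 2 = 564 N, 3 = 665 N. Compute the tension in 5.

T_5 ≈ 1130 N

Resolve: ΣF_x = 243 cos 28° + 564 cos 311° + 665 cos 220° + T_4 cos 0° + T_5 cos 139.2° = 0.
        ΣF_y = 243 sin 28° + 564 sin 311° + 665 sin 220° + T_4 sin 0° + T_5 sin 139.2° = 0.
The known terms sum to (75.15, -739) N, so 1.0000 T_4 − 0.7570 T_5 = -75.15 and 0.0000 T_4 + 0.6534 T_5 = 739.
Solving simultaneously: T_4 = 781 N, T_5 = 1131 N.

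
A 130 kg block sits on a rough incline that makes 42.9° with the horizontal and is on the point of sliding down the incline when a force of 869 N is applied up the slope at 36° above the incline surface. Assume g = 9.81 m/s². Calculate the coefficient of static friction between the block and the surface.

On the verge of sliding down the incline, friction is at its maximum μN and acts up the slope.
Perpendicular to incline: N = W cos 42.9° − P sin 36° = 934.2 − 510.8 = 423.4 N.
Along incline: P cos 36° + μN = W sin 42.9° → μ = (W sin 42.9° − P cos 36°) / N = 0.3899.

μ ≈ 0.390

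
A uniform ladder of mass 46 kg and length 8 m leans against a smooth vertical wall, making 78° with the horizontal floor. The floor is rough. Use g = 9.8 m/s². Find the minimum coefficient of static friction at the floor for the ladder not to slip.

ΣF_y = 0: N_floor = 46×9.8 = 450.8 N.
Torques about the foot: N_wall · 8 sin 78° = 46×9.8×4 cos 78° → N_wall = 47.91 N.
ΣF_x = 0: f_floor = N_wall = 47.91 N.
μ_min = f_floor / N_floor = 47.91 / 450.8 = 0.1063.

μ_min ≈ 0.106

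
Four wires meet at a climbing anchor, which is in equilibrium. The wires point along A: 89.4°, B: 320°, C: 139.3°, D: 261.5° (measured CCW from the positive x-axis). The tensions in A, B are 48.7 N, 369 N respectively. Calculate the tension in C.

T_C ≈ 364 N

Resolve: ΣF_x = 48.7 cos 89.4° + 369 cos 320° + T_C cos 139.3° + T_D cos 261.5° = 0.
        ΣF_y = 48.7 sin 89.4° + 369 sin 320° + T_C sin 139.3° + T_D sin 261.5° = 0.
The known terms sum to (283.2, -188.5) N, so -0.7581 T_C − 0.1478 T_D = -283.2 and 0.6521 T_C − 0.9890 T_D = 188.5.
Solving simultaneously: T_C = 363.9 N, T_D = 49.35 N.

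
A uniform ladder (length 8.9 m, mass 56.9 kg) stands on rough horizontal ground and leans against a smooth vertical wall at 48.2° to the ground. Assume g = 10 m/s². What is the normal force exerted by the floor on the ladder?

N_floor ≈ 569 N

ΣF_y = 0: N_floor = 56.9×10 = 569 N.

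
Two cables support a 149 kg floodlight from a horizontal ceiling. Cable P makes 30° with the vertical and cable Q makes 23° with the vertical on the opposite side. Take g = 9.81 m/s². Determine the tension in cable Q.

T_Q ≈ 915 N

Angles from the horizontal: cable P is 90° − 30° = 60°, cable Q is 90° − 23° = 67°.
Weight W = 149 × 9.81 = 1462 N acts straight down.
Horizontal: T_P cos 60° = T_Q cos 67°  →  T_P = 0.7815 T_Q.
Vertical: T_P sin 60° + T_Q sin 67° = 1462.
Substituting the horizontal relation into the vertical equation gives 1.597 T_Q = 1462, so T_Q = 915.1 N.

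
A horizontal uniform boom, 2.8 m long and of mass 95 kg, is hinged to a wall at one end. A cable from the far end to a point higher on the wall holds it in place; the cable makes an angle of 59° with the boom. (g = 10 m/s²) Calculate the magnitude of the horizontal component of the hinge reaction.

Take torques about the hinge: T sin 59° · 2.8 = 95×10×1.4 = 1330 N·m.
So T = 1330 / (0.8572 × 2.8) = 554.15 N.
ΣF_x = 0: H_x = T cos 59° = 285.41 N.

H_x ≈ 285 N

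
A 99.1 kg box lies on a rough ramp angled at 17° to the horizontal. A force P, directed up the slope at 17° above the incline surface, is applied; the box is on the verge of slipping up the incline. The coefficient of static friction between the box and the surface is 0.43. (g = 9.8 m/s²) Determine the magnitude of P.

On the verge of sliding up the incline, friction equals μN and acts down the slope.
Perpendicular: N + P sin 17° = W cos 17° = 928.7 N.
Along incline: P cos 17° = W sin 17° + μN  with W sin 17° = 283.9 N.
Solving the pair for P and N: P = 631.5 N, N = 744.1 N (and f = μN = 320 N).

P ≈ 632 N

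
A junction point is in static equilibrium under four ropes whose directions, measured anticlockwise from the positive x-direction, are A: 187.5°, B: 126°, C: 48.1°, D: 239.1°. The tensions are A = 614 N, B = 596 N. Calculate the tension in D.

Resolve: ΣF_x = 614 cos 187.5° + 596 cos 126° + T_C cos 48.1° + T_D cos 239.1° = 0.
        ΣF_y = 614 sin 187.5° + 596 sin 126° + T_C sin 48.1° + T_D sin 239.1° = 0.
The known terms sum to (-959.1, 402) N, so 0.6678 T_C − 0.5135 T_D = 959.1 and 0.7443 T_C − 0.8581 T_D = -402.
Solving simultaneously: T_C = 5395 N, T_D = 5148 N.

T_D ≈ 5150 N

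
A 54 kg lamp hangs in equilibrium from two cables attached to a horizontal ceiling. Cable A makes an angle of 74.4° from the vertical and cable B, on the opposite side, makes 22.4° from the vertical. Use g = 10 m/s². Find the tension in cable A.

Angles from the horizontal: cable A is 90° − 74.4° = 15.6°, cable B is 90° − 22.4° = 67.6°.
Weight W = 54 × 10 = 540 N acts straight down.
Horizontal: T_A cos 15.6° = T_B cos 67.6°  →  T_B = 2.528 T_A.
Vertical: T_A sin 15.6° + T_B sin 67.6° = 540.
Substituting the horizontal relation into the vertical equation gives 2.606 T_A = 540, so T_A = 207.2 N.

T_A ≈ 207 N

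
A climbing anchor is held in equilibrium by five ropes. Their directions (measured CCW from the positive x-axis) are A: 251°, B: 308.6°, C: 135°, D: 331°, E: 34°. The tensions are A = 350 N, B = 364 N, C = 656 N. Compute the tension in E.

Resolve: ΣF_x = 350 cos 251° + 364 cos 308.6° + 656 cos 135° + T_D cos 331° + T_E cos 34° = 0.
        ΣF_y = 350 sin 251° + 364 sin 308.6° + 656 sin 135° + T_D sin 331° + T_E sin 34° = 0.
The known terms sum to (-350.7, -151.5) N, so 0.8746 T_D + 0.8290 T_E = 350.7 and -0.4848 T_D + 0.5592 T_E = 151.5.
Solving simultaneously: T_D = 79.11 N, T_E = 339.6 N.

T_E ≈ 340 N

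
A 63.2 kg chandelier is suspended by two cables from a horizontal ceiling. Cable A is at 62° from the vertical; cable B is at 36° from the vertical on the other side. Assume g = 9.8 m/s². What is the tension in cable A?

T_A ≈ 368 N

Angles from the horizontal: cable A is 90° − 62° = 28°, cable B is 90° − 36° = 54°.
Weight W = 63.2 × 9.8 = 619.4 N acts straight down.
Horizontal: T_A cos 28° = T_B cos 54°  →  T_B = 1.502 T_A.
Vertical: T_A sin 28° + T_B sin 54° = 619.4.
Substituting the horizontal relation into the vertical equation gives 1.685 T_A = 619.4, so T_A = 367.6 N.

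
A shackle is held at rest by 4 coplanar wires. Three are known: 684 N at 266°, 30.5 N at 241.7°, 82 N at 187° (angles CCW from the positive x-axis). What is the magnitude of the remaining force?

F ≈ 733 N

Sum the known components: ΣF_x = -143.6 N, ΣF_y = -719.2 N.
For equilibrium the remaining force must supply (−ΣF_x, −ΣF_y) = (143.6, 719.2) N.
Magnitude = √((143.6)² + (719.2)²) = 733.4 N; direction = atan2(719.2, 143.6) = 78.7°.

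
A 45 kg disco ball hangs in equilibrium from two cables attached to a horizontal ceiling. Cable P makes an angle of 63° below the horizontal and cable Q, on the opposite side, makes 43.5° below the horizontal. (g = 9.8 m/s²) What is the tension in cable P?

T_P ≈ 334 N

Weight W = 45 × 9.8 = 441 N acts straight down.
Horizontal: T_P cos 63° = T_Q cos 43.5°  →  T_Q = 0.6259 T_P.
Vertical: T_P sin 63° + T_Q sin 43.5° = 441.
Substituting the horizontal relation into the vertical equation gives 1.322 T_P = 441, so T_P = 333.6 N.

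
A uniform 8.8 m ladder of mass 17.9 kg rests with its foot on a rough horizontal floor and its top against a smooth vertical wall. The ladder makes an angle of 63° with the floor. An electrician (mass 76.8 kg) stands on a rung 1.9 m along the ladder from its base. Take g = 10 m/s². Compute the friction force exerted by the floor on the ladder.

Torques about the foot: N_wall · 8.8 sin 63° = 17.9×10×4.4 cos 63° + 76.8×10×1.9 cos 63° → N_wall = 130.09 N.
ΣF_x = 0: f_floor = N_wall = 130.09 N.

f ≈ 130 N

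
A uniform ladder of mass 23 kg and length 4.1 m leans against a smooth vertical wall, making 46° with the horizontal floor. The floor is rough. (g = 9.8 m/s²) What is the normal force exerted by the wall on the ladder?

N_wall ≈ 109 N

Torques about the foot: N_wall · 4.1 sin 46° = 23×9.8×2.05 cos 46° → N_wall = 108.83 N.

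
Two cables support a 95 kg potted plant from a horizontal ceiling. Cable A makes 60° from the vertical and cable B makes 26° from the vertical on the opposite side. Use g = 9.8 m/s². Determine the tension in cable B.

T_B ≈ 808 N

Angles from the horizontal: cable A is 90° − 60° = 30°, cable B is 90° − 26° = 64°.
Weight W = 95 × 9.8 = 931 N acts straight down.
Horizontal: T_A cos 30° = T_B cos 64°  →  T_A = 0.5062 T_B.
Vertical: T_A sin 30° + T_B sin 64° = 931.
Substituting the horizontal relation into the vertical equation gives 1.152 T_B = 931, so T_B = 808.2 N.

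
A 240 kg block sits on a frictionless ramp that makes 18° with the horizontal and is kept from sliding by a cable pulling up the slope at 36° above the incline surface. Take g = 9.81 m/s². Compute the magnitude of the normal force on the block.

Take axes along and perpendicular to the incline. Weight components: W sin 18° = 727.5 N down-slope, W cos 18° = 2239 N into the surface.
Along incline: T cos 36° = W sin 18° → T = 899.3 N.
Perpendicular: N = W cos 18° − T sin 36° = 1711 N.

N ≈ 1710 N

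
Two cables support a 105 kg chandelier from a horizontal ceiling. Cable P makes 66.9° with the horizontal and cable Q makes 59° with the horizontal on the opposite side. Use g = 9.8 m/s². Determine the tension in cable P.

Weight W = 105 × 9.8 = 1029 N acts straight down.
Horizontal: T_P cos 66.9° = T_Q cos 59°  →  T_Q = 0.7618 T_P.
Vertical: T_P sin 66.9° + T_Q sin 59° = 1029.
Substituting the horizontal relation into the vertical equation gives 1.573 T_P = 1029, so T_P = 654.3 N.

T_P ≈ 654 N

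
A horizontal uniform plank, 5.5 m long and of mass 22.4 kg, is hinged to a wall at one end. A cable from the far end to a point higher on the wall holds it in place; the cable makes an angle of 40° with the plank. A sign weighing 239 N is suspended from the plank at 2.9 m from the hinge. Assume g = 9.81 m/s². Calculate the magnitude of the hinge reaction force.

|H| ≈ 359 N

Take torques about the hinge: T sin 40° · 5.5 = 22.4×9.81×2.75 + 239×2.9 = 1297.4 N·m.
So T = 1297.4 / (0.6428 × 5.5) = 366.98 N.
ΣF_x = 0: H_x = T cos 40° = 281.12 N.
ΣF_y = 0: H_y = (22.4×9.81 + 239) − T sin 40° = 458.74 − 235.89 = 222.85 N.
|H| = √(H_x² + H_y²) = √((281.12)² + (222.85)²) = 358.74 N.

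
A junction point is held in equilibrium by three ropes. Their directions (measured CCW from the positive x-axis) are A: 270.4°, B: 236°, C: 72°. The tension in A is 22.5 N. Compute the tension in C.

Resolve: ΣF_x = 22.5 cos 270.4° + T_B cos 236° + T_C cos 72° = 0.
        ΣF_y = 22.5 sin 270.4° + T_B sin 236° + T_C sin 72° = 0.
The known terms sum to (0.1571, -22.5) N, so -0.5592 T_B + 0.3090 T_C = -0.1571 and -0.8290 T_B + 0.9511 T_C = 22.5.
Solving simultaneously: T_B = 25.77 N, T_C = 46.12 N.

T_C ≈ 46.1 N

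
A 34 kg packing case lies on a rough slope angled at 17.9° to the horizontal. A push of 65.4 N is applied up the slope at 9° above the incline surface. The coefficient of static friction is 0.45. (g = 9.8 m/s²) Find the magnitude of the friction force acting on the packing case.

f ≈ 37.8 N

Axes along / perpendicular to the incline. W sin 17.9° = 102.4 N down-slope; W cos 17.9° = 317.1 N into the surface.
Perpendicular: N = W cos 17.9° − P sin 9° = 317.1 − 10.23 = 306.8 N.
Along incline: P cos 9° + f = W sin 17.9° (friction acts up-slope) → f = 102.4 − 64.59 = 37.82 N.
|f| = 37.82 N ≤ μN = 138.1 N, so the packing case is indeed static.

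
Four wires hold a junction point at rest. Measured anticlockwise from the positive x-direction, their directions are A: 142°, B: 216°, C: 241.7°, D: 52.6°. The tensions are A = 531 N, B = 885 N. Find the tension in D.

T_D ≈ 5740 N

Resolve: ΣF_x = 531 cos 142° + 885 cos 216° + T_C cos 241.7° + T_D cos 52.6° = 0.
        ΣF_y = 531 sin 142° + 885 sin 216° + T_C sin 241.7° + T_D sin 52.6° = 0.
The known terms sum to (-1134, -193.3) N, so -0.4741 T_C + 0.6074 T_D = 1134 and -0.8805 T_C + 0.7944 T_D = 193.3.
Solving simultaneously: T_C = 4956 N, T_D = 5736 N.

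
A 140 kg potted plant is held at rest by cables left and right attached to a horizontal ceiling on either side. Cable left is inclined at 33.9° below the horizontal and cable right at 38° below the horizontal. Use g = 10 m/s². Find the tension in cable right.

Weight W = 140 × 10 = 1400 N acts straight down.
Horizontal: T_left cos 33.9° = T_right cos 38°  →  T_left = 0.9494 T_right.
Vertical: T_left sin 33.9° + T_right sin 38° = 1400.
Substituting the horizontal relation into the vertical equation gives 1.145 T_right = 1400, so T_right = 1223 N.

T_right ≈ 1220 N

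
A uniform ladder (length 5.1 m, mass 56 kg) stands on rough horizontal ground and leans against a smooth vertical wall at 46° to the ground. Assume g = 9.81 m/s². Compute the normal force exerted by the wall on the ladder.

Torques about the foot: N_wall · 5.1 sin 46° = 56×9.81×2.55 cos 46° → N_wall = 265.26 N.

N_wall ≈ 265 N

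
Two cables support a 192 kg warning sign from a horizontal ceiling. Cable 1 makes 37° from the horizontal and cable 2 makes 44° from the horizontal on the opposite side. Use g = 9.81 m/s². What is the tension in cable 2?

Weight W = 192 × 9.81 = 1884 N acts straight down.
Horizontal: T_1 cos 37° = T_2 cos 44°  →  T_1 = 0.9007 T_2.
Vertical: T_1 sin 37° + T_2 sin 44° = 1884.
Substituting the horizontal relation into the vertical equation gives 1.237 T_2 = 1884, so T_2 = 1523 N.

T_2 ≈ 1520 N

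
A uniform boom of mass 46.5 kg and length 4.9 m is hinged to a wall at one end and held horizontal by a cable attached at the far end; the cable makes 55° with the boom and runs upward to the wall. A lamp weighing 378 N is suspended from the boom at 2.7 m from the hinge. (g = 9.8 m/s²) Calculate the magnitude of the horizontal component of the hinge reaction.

H_x ≈ 305 N

Take torques about the hinge: T sin 55° · 4.9 = 46.5×9.8×2.45 + 378×2.7 = 2137.1 N·m.
So T = 2137.1 / (0.8192 × 4.9) = 532.42 N.
ΣF_x = 0: H_x = T cos 55° = 305.39 N.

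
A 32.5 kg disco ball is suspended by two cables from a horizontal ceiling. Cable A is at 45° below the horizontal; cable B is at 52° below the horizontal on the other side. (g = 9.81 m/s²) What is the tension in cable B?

Weight W = 32.5 × 9.81 = 318.8 N acts straight down.
Horizontal: T_A cos 45° = T_B cos 52°  →  T_A = 0.8707 T_B.
Vertical: T_A sin 45° + T_B sin 52° = 318.8.
Substituting the horizontal relation into the vertical equation gives 1.404 T_B = 318.8, so T_B = 227.1 N.

T_B ≈ 227 N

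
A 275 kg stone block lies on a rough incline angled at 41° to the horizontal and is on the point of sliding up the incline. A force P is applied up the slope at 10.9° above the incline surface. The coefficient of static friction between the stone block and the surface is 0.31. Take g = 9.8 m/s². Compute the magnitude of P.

On the verge of sliding up the incline, friction equals μN and acts down the slope.
Perpendicular: N + P sin 10.9° = W cos 41° = 2034 N.
Along incline: P cos 10.9° = W sin 41° + μN  with W sin 41° = 1768 N.
Solving the pair for P and N: P = 2305 N, N = 1598 N (and f = μN = 495.4 N).

P ≈ 2310 N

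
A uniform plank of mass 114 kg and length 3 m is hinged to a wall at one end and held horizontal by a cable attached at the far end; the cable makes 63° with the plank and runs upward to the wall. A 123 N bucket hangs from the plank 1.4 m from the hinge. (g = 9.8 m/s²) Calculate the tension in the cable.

T ≈ 691 N

Take torques about the hinge: T sin 63° · 3 = 114×9.8×1.5 + 123×1.4 = 1848 N·m.
So T = 1848 / (0.8910 × 3) = 691.35 N.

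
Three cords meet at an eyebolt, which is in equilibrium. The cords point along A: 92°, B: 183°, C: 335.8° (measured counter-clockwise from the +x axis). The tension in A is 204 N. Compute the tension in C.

T_C ≈ 446 N

Resolve: ΣF_x = 204 cos 92° + T_B cos 183° + T_C cos 335.8° = 0.
        ΣF_y = 204 sin 92° + T_B sin 183° + T_C sin 335.8° = 0.
The known terms sum to (-7.119, 203.9) N, so -0.9986 T_B + 0.9121 T_C = 7.119 and -0.0523 T_B − 0.4099 T_C = -203.9.
Solving simultaneously: T_B = 400.4 N, T_C = 446.2 N.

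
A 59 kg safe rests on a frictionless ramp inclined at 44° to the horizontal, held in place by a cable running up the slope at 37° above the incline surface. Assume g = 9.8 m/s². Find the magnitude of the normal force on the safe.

Take axes along and perpendicular to the incline. Weight components: W sin 44° = 401.7 N down-slope, W cos 44° = 415.9 N into the surface.
Along incline: T cos 37° = W sin 44° → T = 502.9 N.
Perpendicular: N = W cos 44° − T sin 37° = 113.3 N.

N ≈ 113 N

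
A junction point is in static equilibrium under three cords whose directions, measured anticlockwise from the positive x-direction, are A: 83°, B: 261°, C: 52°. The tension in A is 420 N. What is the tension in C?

Resolve: ΣF_x = 420 cos 83° + T_B cos 261° + T_C cos 52° = 0.
        ΣF_y = 420 sin 83° + T_B sin 261° + T_C sin 52° = 0.
The known terms sum to (51.19, 416.9) N, so -0.1564 T_B + 0.6157 T_C = -51.19 and -0.9877 T_B + 0.7880 T_C = -416.9.
Solving simultaneously: T_B = 446.2 N, T_C = 30.23 N.

T_C ≈ 30.2 N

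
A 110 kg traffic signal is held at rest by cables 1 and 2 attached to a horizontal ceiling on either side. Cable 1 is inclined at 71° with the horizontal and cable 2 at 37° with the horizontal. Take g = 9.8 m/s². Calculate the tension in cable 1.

T_1 ≈ 905 N

Weight W = 110 × 9.8 = 1078 N acts straight down.
Horizontal: T_1 cos 71° = T_2 cos 37°  →  T_2 = 0.4077 T_1.
Vertical: T_1 sin 71° + T_2 sin 37° = 1078.
Substituting the horizontal relation into the vertical equation gives 1.191 T_1 = 1078, so T_1 = 905.2 N.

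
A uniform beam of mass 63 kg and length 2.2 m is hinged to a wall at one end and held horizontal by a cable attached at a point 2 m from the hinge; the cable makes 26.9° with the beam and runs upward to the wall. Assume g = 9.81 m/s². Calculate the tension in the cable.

T ≈ 751 N

Take torques about the hinge: T sin 26.9° · 2 = 63×9.81×1.1 = 679.83 N·m.
So T = 679.83 / (0.4524 × 2) = 751.31 N.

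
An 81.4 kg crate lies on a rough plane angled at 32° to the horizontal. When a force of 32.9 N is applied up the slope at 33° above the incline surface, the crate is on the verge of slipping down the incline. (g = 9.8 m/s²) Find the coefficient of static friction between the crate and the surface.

μ ≈ 0.600

On the verge of sliding down the incline, friction is at its maximum μN and acts up the slope.
Perpendicular to incline: N = W cos 32° − P sin 33° = 676.5 − 17.92 = 658.6 N.
Along incline: P cos 33° + μN = W sin 32° → μ = (W sin 32° − P cos 33°) / N = 0.6.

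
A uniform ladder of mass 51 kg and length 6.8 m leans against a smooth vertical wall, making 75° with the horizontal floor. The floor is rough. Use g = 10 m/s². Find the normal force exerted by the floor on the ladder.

ΣF_y = 0: N_floor = 51×10 = 510 N.

N_floor ≈ 510 N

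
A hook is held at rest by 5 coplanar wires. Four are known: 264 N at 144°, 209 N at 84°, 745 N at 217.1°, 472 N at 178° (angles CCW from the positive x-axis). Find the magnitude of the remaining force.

Sum the known components: ΣF_x = -1258 N, ΣF_y = -69.89 N.
For equilibrium the remaining force must supply (−ΣF_x, −ΣF_y) = (1258, 69.89) N.
Magnitude = √((1258)² + (69.89)²) = 1260 N; direction = atan2(69.89, 1258) = 3.2°.

F ≈ 1260 N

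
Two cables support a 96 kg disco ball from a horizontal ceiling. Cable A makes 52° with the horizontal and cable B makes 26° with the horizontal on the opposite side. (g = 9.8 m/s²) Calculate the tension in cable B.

Weight W = 96 × 9.8 = 940.8 N acts straight down.
Horizontal: T_A cos 52° = T_B cos 26°  →  T_A = 1.46 T_B.
Vertical: T_A sin 52° + T_B sin 26° = 940.8.
Substituting the horizontal relation into the vertical equation gives 1.589 T_B = 940.8, so T_B = 592.2 N.

T_B ≈ 592 N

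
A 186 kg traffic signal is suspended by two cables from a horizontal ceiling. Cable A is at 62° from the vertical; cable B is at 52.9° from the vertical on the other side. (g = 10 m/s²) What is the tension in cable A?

T_A ≈ 1640 N

Angles from the horizontal: cable A is 90° − 62° = 28°, cable B is 90° − 52.9° = 37.1°.
Weight W = 186 × 10 = 1860 N acts straight down.
Horizontal: T_A cos 28° = T_B cos 37.1°  →  T_B = 1.107 T_A.
Vertical: T_A sin 28° + T_B sin 37.1° = 1860.
Substituting the horizontal relation into the vertical equation gives 1.137 T_A = 1860, so T_A = 1636 N.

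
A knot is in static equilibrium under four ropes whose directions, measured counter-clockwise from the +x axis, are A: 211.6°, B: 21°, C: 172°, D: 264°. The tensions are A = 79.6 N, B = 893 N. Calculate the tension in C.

T_C ≈ 733 N

Resolve: ΣF_x = 79.6 cos 211.6° + 893 cos 21° + T_C cos 172° + T_D cos 264° = 0.
        ΣF_y = 79.6 sin 211.6° + 893 sin 21° + T_C sin 172° + T_D sin 264° = 0.
The known terms sum to (765.9, 278.3) N, so -0.9903 T_C − 0.1045 T_D = -765.9 and 0.1392 T_C − 0.9945 T_D = -278.3.
Solving simultaneously: T_C = 733 N, T_D = 382.4 N.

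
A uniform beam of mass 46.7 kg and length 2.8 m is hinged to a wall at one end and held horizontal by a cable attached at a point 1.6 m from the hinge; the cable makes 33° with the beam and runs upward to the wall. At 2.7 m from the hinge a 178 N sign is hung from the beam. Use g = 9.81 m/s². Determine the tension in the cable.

Take torques about the hinge: T sin 33° · 1.6 = 46.7×9.81×1.4 + 178×2.7 = 1122 N·m.
So T = 1122 / (0.5446 × 1.6) = 1287.5 N.

T ≈ 1290 N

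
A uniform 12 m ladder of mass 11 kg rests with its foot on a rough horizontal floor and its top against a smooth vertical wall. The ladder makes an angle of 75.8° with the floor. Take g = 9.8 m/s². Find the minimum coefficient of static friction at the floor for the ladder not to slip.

ΣF_y = 0: N_floor = 11×9.8 = 107.8 N.
Torques about the foot: N_wall · 12 sin 75.8° = 11×9.8×6 cos 75.8° → N_wall = 13.639 N.
ΣF_x = 0: f_floor = N_wall = 13.639 N.
μ_min = f_floor / N_floor = 13.639 / 107.8 = 0.1265.

μ_min ≈ 0.127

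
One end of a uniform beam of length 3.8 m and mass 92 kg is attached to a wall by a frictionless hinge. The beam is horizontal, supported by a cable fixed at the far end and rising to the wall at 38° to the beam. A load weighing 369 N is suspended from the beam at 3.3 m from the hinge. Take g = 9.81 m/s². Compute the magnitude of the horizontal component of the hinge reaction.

H_x ≈ 988 N

Take torques about the hinge: T sin 38° · 3.8 = 92×9.81×1.9 + 369×3.3 = 2932.5 N·m.
So T = 2932.5 / (0.6157 × 3.8) = 1253.5 N.
ΣF_x = 0: H_x = T cos 38° = 987.74 N.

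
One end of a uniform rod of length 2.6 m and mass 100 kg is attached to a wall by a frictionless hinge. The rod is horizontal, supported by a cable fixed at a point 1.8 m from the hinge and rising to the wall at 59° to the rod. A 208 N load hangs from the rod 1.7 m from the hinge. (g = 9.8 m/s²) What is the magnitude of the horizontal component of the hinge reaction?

Take torques about the hinge: T sin 59° · 1.8 = 100×9.8×1.3 + 208×1.7 = 1627.6 N·m.
So T = 1627.6 / (0.8572 × 1.8) = 1054.9 N.
ΣF_x = 0: H_x = T cos 59° = 543.31 N.

H_x ≈ 543 N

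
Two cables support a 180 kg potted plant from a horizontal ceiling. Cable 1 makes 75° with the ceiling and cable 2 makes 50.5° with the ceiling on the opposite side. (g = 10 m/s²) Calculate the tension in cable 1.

Weight W = 180 × 10 = 1800 N acts straight down.
Horizontal: T_1 cos 75° = T_2 cos 50.5°  →  T_2 = 0.4069 T_1.
Vertical: T_1 sin 75° + T_2 sin 50.5° = 1800.
Substituting the horizontal relation into the vertical equation gives 1.28 T_1 = 1800, so T_1 = 1406 N.

T_1 ≈ 1410 N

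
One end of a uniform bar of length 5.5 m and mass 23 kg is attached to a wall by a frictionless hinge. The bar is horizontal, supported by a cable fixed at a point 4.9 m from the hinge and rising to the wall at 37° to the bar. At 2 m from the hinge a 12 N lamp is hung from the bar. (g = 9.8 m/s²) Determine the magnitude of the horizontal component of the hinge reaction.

Take torques about the hinge: T sin 37° · 4.9 = 23×9.8×2.75 + 12×2 = 643.85 N·m.
So T = 643.85 / (0.6018 × 4.9) = 218.34 N.
ΣF_x = 0: H_x = T cos 37° = 174.37 N.

H_x ≈ 174 N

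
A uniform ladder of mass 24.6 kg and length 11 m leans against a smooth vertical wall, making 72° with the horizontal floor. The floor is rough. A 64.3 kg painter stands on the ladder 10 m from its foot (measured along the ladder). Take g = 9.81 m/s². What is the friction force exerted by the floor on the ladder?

Torques about the foot: N_wall · 11 sin 72° = 24.6×9.81×5.5 cos 72° + 64.3×9.81×10 cos 72° → N_wall = 225.53 N.
ΣF_x = 0: f_floor = N_wall = 225.53 N.

f ≈ 226 N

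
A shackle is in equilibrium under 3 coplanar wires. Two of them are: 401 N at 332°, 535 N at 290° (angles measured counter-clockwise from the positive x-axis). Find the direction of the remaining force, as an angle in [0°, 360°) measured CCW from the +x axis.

Sum the known components: ΣF_x = 537 N, ΣF_y = -691 N.
For equilibrium the remaining force must supply (−ΣF_x, −ΣF_y) = (-537, 691) N.
Magnitude = √((-537)² + (691)²) = 875.1 N; direction = atan2(691, -537) = 127.9°.

θ ≈ 128°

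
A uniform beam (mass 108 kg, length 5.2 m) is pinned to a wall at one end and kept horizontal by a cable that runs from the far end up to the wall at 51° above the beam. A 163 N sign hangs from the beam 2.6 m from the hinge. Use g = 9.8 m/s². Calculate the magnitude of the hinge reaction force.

|H| ≈ 786 N

Take torques about the hinge: T sin 51° · 5.2 = 108×9.8×2.6 + 163×2.6 = 3175.6 N·m.
So T = 3175.6 / (0.7771 × 5.2) = 785.82 N.
ΣF_x = 0: H_x = T cos 51° = 494.54 N.
ΣF_y = 0: H_y = (108×9.8 + 163) − T sin 51° = 1221.4 − 610.7 = 610.7 N.
|H| = √(H_x² + H_y²) = √((494.54)² + (610.7)²) = 785.82 N.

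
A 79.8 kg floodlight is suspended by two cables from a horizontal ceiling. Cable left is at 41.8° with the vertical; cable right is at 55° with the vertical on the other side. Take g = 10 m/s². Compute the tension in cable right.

T_right ≈ 536 N

Angles from the horizontal: cable left is 90° − 41.8° = 48.2°, cable right is 90° − 55° = 35°.
Weight W = 79.8 × 10 = 798 N acts straight down.
Horizontal: T_left cos 48.2° = T_right cos 35°  →  T_left = 1.229 T_right.
Vertical: T_left sin 48.2° + T_right sin 35° = 798.
Substituting the horizontal relation into the vertical equation gives 1.49 T_right = 798, so T_right = 535.7 N.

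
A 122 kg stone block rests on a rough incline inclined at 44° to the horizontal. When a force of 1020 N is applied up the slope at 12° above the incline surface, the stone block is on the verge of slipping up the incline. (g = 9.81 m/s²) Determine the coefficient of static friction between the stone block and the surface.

μ ≈ 0.256

On the verge of sliding up the incline, friction is at its maximum μN and acts down the slope.
Perpendicular to incline: N = W cos 44° − P sin 12° = 860.9 − 212.1 = 648.9 N.
Along incline: P cos 12° − μN = W sin 44° → μ = −(W sin 44° − P cos 12°) / N = 0.2563.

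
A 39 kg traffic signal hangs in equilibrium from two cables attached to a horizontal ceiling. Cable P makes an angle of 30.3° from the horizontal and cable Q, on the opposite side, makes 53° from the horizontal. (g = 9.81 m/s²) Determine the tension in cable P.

Weight W = 39 × 9.81 = 382.6 N acts straight down.
Horizontal: T_P cos 30.3° = T_Q cos 53°  →  T_Q = 1.435 T_P.
Vertical: T_P sin 30.3° + T_Q sin 53° = 382.6.
Substituting the horizontal relation into the vertical equation gives 1.65 T_P = 382.6, so T_P = 231.8 N.

T_P ≈ 232 N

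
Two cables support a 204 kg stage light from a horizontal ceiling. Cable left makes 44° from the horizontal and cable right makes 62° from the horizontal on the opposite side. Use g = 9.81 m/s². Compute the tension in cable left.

T_left ≈ 977 N

Weight W = 204 × 9.81 = 2001 N acts straight down.
Horizontal: T_left cos 44° = T_right cos 62°  →  T_right = 1.532 T_left.
Vertical: T_left sin 44° + T_right sin 62° = 2001.
Substituting the horizontal relation into the vertical equation gives 2.048 T_left = 2001, so T_left = 977.4 N.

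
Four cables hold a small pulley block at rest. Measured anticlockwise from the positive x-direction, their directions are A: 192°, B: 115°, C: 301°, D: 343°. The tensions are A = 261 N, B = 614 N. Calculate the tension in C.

Resolve: ΣF_x = 261 cos 192° + 614 cos 115° + T_C cos 301° + T_D cos 343° = 0.
        ΣF_y = 261 sin 192° + 614 sin 115° + T_C sin 301° + T_D sin 343° = 0.
The known terms sum to (-514.8, 502.2) N, so 0.5150 T_C + 0.9563 T_D = 514.8 and -0.8572 T_C − 0.2924 T_D = -502.2.
Solving simultaneously: T_C = 492.8 N, T_D = 272.9 N.

T_C ≈ 493 N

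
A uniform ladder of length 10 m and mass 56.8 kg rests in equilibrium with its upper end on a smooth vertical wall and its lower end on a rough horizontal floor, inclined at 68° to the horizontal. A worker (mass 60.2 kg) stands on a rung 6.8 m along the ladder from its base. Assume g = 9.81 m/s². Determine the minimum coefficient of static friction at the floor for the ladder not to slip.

ΣF_y = 0: N_floor = 56.8×9.81 + 60.2×9.81 = 1147.8 N.
Torques about the foot: N_wall · 10 sin 68° = 56.8×9.81×5 cos 68° + 60.2×9.81×6.8 cos 68° → N_wall = 274.81 N.
ΣF_x = 0: f_floor = N_wall = 274.81 N.
μ_min = f_floor / N_floor = 274.81 / 1147.8 = 0.2394.

μ_min ≈ 0.239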